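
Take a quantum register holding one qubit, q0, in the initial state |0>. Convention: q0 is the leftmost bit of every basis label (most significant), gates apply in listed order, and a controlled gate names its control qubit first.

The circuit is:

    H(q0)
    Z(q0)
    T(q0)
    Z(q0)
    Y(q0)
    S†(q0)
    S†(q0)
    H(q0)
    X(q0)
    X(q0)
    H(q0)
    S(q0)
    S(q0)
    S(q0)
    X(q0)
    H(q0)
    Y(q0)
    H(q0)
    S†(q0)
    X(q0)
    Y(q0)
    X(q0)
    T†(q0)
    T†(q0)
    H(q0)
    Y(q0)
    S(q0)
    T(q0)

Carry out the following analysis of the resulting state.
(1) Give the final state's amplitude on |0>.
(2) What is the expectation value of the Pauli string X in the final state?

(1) The final state's coefficient on |0> equals 1/2 - exp(3*I*pi/4)/2. Key observation: gates 6-13 undo each other exactly, leaving only the rest of the circuit to track.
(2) The observable X averages to 1/2.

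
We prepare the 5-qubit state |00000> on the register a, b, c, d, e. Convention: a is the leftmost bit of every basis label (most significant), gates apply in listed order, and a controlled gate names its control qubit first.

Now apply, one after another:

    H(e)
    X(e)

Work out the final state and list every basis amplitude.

The final amplitudes are sqrt(2)/2 on |00000>, sqrt(2)/2 on |00001>, and 0 on every other basis state.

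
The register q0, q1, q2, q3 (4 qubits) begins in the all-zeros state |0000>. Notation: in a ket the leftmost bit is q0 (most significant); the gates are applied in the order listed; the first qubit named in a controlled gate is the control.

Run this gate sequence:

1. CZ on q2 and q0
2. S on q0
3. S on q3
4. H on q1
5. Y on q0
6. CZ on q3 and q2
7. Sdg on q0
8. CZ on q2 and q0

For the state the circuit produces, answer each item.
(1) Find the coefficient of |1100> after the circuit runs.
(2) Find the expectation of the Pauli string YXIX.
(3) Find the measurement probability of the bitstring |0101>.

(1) |1100> carries amplitude sqrt(2)/2 in the final state.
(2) In the final state, YXIX has expectation 0.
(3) Outcome |0101> occurs with probability 0.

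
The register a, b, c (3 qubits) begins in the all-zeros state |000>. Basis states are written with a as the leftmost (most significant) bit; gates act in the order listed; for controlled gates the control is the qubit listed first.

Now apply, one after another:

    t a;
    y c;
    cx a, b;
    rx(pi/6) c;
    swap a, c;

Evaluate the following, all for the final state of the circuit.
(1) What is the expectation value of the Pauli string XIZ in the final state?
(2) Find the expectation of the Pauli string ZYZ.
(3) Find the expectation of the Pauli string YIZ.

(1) The expectation value of XIZ is 0.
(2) The expectation value of ZYZ is 0.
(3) In the final state, YIZ has expectation 1/2.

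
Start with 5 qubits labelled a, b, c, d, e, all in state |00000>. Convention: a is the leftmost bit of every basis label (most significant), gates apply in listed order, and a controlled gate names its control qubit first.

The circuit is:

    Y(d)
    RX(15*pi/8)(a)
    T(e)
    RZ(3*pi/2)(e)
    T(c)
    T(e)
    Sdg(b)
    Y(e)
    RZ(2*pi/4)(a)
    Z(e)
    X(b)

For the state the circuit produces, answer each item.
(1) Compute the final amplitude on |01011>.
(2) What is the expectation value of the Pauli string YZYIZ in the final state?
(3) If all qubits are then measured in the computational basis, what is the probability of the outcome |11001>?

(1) The final state's coefficient on |01011> equals cos(pi/16).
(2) The observable YZYIZ averages to 0.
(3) The probability of measuring |11001> is 0.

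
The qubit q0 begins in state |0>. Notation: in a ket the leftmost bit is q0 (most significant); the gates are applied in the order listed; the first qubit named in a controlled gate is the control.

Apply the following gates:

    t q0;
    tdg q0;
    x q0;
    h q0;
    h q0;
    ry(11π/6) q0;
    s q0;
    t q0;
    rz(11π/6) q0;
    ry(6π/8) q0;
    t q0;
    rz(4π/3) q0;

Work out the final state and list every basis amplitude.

After the circuit, the state carries amplitude -sqrt(6*sqrt(2) + 12)/8 - sqrt(2*sqrt(2) + 4)/8 - sqrt(12 - 6*sqrt(2))*exp(5*I*pi/12)/8 + sqrt(4 - 2*sqrt(2))*exp(5*I*pi/12)/8 on |0>, -sqrt(6*sqrt(2) + 12)/8 + sqrt(2*sqrt(2) + 4)/8 - sqrt(12 - 6*sqrt(2))*exp(7*I*pi/12)/8 - sqrt(4 - 2*sqrt(2))*exp(7*I*pi/12)/8 on |1>. Key observation: the block from step 4 through step 5 cancels to the identity and can be dropped.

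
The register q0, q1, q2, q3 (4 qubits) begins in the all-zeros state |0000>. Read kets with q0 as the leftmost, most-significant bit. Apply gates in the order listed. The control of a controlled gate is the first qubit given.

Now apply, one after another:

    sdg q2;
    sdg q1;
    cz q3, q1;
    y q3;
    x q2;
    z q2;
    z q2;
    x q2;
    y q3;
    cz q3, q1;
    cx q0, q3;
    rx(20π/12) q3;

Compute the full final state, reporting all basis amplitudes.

The final amplitudes are -sqrt(3)/2 on |0000>, -I/2 on |0001>, and 0 on every other basis state. Key observation: the block from step 3 through step 10 cancels to the identity and can be dropped.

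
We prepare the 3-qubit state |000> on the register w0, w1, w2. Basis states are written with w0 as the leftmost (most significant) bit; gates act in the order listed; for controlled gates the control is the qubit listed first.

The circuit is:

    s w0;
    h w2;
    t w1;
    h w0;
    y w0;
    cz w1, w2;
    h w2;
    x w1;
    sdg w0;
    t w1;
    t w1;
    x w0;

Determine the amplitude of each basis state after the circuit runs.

After the circuit, the state carries amplitude sqrt(2)*I/2 on |010>, sqrt(2)/2 on |110>, and 0 on every other basis state.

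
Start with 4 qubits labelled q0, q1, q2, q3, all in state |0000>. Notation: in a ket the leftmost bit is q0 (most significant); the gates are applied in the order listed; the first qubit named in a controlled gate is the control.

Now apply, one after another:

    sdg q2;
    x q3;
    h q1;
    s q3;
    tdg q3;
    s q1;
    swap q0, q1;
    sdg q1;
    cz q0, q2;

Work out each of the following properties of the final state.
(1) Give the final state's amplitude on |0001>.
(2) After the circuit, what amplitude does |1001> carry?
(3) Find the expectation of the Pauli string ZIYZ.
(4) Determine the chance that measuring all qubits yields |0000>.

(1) |0001> carries amplitude sqrt(2)*exp(I*pi/4)/2 in the final state.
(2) The final state's coefficient on |1001> equals sqrt(2)*exp(3*I*pi/4)/2.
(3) In the final state, ZIYZ has expectation 0.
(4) Outcome |0000> occurs with probability 0.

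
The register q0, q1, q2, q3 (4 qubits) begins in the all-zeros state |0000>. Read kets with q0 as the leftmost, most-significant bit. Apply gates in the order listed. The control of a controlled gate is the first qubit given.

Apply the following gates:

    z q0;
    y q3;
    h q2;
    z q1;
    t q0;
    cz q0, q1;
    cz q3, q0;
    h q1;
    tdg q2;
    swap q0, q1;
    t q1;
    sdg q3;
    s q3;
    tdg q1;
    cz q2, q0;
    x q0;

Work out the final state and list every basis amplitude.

The final amplitudes are I/2 on |0001>, -exp(I*pi/4)/2 on |0011>, I/2 on |1001>, exp(I*pi/4)/2 on |1011>, and 0 on every other basis state. Key observation: the block from step 11 through step 14 cancels to the identity and can be dropped.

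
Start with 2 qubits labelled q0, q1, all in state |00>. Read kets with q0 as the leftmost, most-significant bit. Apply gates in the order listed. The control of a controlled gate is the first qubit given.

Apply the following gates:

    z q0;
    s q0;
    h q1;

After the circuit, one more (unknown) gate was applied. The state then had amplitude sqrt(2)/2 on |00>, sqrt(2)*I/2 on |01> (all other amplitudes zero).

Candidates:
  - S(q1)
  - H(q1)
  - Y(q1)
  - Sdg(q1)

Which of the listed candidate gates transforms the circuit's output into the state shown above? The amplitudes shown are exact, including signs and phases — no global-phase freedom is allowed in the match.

The unique candidate consistent with the amplitudes is S(q1).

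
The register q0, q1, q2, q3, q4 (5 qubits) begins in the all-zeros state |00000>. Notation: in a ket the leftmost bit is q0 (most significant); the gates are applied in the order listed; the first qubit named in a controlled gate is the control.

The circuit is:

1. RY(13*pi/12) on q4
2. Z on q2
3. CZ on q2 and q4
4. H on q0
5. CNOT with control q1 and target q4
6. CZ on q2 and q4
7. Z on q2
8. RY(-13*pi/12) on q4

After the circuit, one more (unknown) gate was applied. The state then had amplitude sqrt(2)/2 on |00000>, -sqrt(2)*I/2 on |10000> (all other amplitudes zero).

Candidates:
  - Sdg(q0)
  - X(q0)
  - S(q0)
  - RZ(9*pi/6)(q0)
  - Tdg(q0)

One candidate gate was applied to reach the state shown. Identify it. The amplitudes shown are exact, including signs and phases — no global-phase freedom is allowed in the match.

It was Sdg(q0) that produced the state shown.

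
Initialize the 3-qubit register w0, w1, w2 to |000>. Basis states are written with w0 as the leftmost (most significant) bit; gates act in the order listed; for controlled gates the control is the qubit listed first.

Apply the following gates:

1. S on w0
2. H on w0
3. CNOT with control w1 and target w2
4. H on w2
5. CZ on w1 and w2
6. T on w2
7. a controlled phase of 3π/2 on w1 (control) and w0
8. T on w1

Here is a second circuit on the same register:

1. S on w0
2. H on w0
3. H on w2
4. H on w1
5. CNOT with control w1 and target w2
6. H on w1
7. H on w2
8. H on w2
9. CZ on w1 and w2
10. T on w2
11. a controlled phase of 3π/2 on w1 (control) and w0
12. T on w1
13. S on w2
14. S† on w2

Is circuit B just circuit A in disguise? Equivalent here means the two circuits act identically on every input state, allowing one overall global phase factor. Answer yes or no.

No: there is an input state on which the two circuits produce genuinely different outputs (not merely differing by a phase).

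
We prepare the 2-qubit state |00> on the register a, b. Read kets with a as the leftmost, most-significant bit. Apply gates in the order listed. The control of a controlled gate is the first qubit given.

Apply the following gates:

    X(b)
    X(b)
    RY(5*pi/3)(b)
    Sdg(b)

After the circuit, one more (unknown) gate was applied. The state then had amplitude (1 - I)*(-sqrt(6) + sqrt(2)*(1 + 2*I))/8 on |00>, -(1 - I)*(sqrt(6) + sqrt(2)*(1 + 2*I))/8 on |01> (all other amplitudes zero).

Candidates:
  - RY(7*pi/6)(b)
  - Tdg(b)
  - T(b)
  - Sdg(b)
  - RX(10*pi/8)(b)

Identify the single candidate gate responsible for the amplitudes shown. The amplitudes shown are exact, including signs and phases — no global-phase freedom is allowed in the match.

It was RY(7*pi/6)(b) that produced the state shown. Key observation: the block from step 1 through step 2 cancels to the identity and can be dropped.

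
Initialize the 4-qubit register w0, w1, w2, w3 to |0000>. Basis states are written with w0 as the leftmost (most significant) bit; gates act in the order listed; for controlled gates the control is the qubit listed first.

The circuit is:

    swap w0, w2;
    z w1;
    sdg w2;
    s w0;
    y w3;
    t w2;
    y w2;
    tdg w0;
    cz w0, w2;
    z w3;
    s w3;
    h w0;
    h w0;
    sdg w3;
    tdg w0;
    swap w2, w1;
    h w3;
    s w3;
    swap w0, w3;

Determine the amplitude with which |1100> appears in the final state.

|1100> carries amplitude -sqrt(2)*I/2 in the final state. Key observation: the block from step 11 through step 14 cancels to the identity and can be dropped.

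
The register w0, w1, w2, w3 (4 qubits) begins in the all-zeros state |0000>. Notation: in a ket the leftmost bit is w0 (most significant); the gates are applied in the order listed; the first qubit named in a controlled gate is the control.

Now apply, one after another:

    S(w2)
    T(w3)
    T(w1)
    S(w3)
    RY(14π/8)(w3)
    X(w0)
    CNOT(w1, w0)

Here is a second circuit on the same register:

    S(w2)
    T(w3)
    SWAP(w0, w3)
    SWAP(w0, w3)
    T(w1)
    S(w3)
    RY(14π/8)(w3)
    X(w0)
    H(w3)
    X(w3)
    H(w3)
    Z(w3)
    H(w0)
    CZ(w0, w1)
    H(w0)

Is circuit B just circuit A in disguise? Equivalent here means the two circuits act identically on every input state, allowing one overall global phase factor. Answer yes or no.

Yes — the two circuits implement the same unitary up to a global phase.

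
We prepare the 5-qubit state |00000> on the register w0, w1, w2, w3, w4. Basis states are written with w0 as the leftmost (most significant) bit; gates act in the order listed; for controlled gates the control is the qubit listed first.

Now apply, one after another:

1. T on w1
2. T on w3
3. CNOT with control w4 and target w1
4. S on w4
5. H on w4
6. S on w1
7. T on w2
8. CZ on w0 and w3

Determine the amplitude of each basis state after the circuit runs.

The resulting statevector has amplitude sqrt(2)/2 on |00000>, sqrt(2)/2 on |00001>, and 0 on every other basis state.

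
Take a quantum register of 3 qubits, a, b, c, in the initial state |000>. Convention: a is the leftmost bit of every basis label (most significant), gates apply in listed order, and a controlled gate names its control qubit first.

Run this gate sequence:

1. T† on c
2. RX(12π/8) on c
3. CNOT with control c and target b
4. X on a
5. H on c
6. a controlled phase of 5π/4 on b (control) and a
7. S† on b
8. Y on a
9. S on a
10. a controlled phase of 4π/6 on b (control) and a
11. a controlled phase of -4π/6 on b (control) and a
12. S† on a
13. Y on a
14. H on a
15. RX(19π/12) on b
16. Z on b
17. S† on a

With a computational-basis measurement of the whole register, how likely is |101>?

The probability of measuring |101> is 3/32 - sqrt(3)/32. Key observation: the block from step 8 through step 13 cancels to the identity and can be dropped.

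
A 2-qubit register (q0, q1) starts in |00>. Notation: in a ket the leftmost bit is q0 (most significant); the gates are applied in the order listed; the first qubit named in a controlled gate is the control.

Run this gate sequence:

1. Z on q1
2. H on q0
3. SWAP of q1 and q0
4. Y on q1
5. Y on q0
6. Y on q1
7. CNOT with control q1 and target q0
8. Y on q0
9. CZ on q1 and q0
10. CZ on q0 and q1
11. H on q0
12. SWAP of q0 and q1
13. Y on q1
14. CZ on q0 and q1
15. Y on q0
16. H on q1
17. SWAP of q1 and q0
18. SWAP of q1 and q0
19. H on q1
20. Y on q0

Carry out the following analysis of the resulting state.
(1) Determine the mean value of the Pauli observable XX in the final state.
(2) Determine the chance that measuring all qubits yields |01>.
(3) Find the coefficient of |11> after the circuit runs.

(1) The observable XX averages to -1. Key observation: the block from step 15 through step 20 cancels to the identity and can be dropped.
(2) Outcome |01> occurs with probability 1/4.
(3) |11> carries amplitude I/2 in the final state.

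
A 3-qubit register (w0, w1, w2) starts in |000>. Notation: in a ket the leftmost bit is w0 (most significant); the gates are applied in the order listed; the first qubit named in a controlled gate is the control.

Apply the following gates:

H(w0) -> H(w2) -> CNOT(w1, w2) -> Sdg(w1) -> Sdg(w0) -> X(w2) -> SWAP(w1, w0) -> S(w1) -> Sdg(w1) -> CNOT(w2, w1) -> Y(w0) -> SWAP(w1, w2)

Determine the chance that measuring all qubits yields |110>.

The probability of measuring |110> is 1/4. Key observation: steps 8-9 multiply out to the identity, so the circuit reduces to the remaining gates.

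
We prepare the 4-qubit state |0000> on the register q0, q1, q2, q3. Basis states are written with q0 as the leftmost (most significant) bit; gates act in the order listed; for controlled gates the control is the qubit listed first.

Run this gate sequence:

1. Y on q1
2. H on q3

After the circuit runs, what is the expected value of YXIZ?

In the final state, YXIZ has expectation 0.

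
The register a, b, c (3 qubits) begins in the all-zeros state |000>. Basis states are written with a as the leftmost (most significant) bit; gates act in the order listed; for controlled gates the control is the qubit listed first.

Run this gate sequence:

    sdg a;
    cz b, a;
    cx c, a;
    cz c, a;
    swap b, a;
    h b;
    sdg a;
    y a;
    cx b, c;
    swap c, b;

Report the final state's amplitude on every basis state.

After the circuit, the state carries amplitude sqrt(2)*I/2 on |100>, sqrt(2)*I/2 on |111>, and 0 on every other basis state.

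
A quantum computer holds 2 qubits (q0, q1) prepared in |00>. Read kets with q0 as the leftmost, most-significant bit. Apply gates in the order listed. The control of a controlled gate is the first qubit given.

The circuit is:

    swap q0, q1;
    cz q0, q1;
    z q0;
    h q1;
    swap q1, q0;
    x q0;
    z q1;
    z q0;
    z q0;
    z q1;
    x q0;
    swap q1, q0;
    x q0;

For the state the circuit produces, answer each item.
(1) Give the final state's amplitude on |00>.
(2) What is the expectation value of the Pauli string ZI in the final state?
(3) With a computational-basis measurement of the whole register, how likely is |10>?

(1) The amplitude on |00> is 0.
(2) The observable ZI averages to -1.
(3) The probability of measuring |10> is 1/2.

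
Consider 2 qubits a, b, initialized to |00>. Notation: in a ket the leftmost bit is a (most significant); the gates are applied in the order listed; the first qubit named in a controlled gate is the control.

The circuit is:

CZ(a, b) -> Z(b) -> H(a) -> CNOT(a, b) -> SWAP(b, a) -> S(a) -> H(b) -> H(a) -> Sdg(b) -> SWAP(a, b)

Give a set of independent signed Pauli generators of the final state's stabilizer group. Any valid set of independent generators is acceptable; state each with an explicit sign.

The stabilizer group can be generated by -XZ, -ZY, among other valid generating sets.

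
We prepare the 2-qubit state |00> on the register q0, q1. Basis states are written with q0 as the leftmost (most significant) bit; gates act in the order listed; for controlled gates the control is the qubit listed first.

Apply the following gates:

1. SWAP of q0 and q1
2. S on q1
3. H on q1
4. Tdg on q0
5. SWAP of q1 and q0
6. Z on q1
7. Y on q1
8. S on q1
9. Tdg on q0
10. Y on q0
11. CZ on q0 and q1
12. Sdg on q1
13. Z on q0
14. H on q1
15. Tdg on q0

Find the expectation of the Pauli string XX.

The expectation value of XX is 1.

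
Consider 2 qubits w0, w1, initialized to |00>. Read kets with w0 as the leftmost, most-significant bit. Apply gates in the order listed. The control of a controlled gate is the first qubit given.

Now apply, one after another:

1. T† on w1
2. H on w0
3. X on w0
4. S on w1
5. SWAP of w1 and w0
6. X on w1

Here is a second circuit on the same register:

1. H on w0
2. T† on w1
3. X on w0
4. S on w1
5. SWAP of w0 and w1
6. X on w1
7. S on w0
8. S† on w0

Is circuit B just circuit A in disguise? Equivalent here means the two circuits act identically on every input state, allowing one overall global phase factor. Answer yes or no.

Yes, they are equivalent — the unitaries differ by at most a global phase.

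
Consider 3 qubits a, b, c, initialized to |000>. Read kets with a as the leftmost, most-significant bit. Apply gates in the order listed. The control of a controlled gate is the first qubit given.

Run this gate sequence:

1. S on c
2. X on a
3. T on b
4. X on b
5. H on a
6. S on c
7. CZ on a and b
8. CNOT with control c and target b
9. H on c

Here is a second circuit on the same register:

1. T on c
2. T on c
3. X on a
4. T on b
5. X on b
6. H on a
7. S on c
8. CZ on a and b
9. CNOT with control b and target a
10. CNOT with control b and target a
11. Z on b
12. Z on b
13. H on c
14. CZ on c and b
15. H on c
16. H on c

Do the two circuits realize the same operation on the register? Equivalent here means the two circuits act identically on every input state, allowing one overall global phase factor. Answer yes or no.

No, they are not equivalent — no single phase factor reconciles the two unitaries.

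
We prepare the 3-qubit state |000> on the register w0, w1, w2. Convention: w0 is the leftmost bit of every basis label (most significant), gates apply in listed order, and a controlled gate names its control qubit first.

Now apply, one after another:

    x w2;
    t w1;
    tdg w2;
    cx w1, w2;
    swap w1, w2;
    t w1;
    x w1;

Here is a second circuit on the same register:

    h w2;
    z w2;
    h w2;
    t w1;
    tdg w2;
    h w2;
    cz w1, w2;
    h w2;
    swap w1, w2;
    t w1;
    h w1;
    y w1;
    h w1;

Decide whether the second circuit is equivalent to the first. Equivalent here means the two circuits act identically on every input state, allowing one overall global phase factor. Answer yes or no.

No — the two circuits implement different unitaries, even allowing a global phase.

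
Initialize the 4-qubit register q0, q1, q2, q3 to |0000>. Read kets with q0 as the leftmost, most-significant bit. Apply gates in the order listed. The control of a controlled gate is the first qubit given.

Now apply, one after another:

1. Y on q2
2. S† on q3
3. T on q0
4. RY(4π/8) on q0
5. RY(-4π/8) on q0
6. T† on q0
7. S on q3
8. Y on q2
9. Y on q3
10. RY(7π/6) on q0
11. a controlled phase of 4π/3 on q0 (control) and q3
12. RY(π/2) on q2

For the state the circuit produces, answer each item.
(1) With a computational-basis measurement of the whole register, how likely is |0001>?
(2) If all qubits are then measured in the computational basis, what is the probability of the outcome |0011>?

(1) Outcome |0001> occurs with probability 1/4 - sqrt(3)/8. Key observation: the block from step 1 through step 8 cancels to the identity and can be dropped.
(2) The probability of measuring |0011> is 1/4 - sqrt(3)/8.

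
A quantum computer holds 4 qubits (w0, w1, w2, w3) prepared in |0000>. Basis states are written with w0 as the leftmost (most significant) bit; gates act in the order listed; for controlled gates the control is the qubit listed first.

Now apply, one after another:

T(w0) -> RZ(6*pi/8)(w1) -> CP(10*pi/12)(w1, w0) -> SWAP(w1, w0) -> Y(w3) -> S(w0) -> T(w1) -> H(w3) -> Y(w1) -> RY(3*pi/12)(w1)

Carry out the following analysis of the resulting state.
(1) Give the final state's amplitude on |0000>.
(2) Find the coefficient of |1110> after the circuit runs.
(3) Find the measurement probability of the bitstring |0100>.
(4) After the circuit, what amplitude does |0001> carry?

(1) |0000> carries amplitude -sqrt(4 - 2*sqrt(2))*exp(5*I*pi/8)/4 in the final state.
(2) The final state's coefficient on |1110> equals 0.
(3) A full measurement returns |0100> with probability sqrt(2)/8 + 1/4.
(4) The amplitude on |0001> is sqrt(4 - 2*sqrt(2))*exp(5*I*pi/8)/4.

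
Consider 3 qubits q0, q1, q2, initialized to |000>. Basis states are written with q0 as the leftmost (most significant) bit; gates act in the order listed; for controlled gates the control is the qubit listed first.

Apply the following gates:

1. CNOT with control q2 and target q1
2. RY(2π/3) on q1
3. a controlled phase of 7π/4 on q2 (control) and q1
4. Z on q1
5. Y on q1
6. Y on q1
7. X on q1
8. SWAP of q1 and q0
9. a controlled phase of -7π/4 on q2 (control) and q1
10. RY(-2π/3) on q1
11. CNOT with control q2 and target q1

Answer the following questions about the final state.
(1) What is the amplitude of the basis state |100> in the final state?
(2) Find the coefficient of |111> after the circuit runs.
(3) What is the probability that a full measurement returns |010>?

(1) The final state's coefficient on |100> equals 1/4.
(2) The final state's coefficient on |111> equals 0.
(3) A full measurement returns |010> with probability 9/16.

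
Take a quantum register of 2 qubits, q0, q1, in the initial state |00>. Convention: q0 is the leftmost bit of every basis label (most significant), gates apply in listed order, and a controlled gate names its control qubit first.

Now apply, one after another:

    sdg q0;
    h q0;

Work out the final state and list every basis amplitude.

The final amplitudes are sqrt(2)/2 on |00>, 0 on |01>, sqrt(2)/2 on |10>, 0 on |11>.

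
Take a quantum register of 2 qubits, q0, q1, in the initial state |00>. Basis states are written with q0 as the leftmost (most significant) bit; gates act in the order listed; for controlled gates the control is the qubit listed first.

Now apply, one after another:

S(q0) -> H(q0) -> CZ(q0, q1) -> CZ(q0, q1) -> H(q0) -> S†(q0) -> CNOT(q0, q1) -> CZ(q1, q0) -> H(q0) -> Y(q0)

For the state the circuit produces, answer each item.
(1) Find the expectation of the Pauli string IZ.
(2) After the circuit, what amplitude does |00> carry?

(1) In the final state, IZ has expectation 1. Key observation: the block from step 1 through step 6 cancels to the identity and can be dropped.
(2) |00> carries amplitude -sqrt(2)*I/2 in the final state.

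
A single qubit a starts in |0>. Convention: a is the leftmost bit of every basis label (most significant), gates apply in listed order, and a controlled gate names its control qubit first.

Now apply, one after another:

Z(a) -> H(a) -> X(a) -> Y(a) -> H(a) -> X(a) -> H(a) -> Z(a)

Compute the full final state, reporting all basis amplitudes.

The resulting statevector has amplitude -sqrt(2)*I/2 on |0>, sqrt(2)*I/2 on |1>.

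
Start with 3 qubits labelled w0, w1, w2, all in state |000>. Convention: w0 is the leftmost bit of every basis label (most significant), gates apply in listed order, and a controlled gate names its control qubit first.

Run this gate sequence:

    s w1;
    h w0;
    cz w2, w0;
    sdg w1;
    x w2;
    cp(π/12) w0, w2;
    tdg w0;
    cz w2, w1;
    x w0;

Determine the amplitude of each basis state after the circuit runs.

The resulting statevector has amplitude -sqrt(2)*exp(5*I*pi/6)/2 on |001>, sqrt(2)/2 on |101>, and 0 on every other basis state.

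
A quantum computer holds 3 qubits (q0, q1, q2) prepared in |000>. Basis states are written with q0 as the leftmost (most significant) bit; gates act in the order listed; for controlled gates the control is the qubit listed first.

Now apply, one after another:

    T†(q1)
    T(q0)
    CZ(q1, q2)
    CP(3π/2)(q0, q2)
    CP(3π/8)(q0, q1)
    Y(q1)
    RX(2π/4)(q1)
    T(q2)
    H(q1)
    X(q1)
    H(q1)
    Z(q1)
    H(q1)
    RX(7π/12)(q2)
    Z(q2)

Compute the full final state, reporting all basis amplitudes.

After the circuit, the state carries amplitude I*(1 - I)*(-sqrt(2 - sqrt(2)) + sqrt(3*sqrt(2) + 6))/8 on |000>, -(1 - I)*(sqrt(6 - 3*sqrt(2)) + sqrt(sqrt(2) + 2))/8 on |001>, (1 - I)*(-sqrt(2 - sqrt(2)) + sqrt(3*sqrt(2) + 6))/8 on |010>, I*(1 - I)*(sqrt(6 - 3*sqrt(2)) + sqrt(sqrt(2) + 2))/8 on |011>, 0 on |100>, 0 on |101>, 0 on |110>, 0 on |111>.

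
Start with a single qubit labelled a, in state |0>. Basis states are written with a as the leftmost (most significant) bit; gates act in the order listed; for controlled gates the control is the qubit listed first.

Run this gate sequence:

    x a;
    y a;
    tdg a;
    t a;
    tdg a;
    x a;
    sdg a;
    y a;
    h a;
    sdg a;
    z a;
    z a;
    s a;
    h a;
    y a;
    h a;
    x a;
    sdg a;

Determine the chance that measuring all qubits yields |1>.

The probability of measuring |1> is 1/2. Key observation: steps 8-15 multiply out to the identity, so the circuit reduces to the remaining gates.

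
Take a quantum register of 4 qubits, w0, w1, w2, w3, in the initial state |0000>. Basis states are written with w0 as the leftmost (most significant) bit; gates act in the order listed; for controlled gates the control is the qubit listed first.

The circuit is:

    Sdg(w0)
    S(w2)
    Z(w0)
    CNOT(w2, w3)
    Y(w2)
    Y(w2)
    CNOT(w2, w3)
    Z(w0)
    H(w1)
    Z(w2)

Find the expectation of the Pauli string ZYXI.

The expectation value of ZYXI is 0. Key observation: gates 3-8 undo each other exactly, leaving only the rest of the circuit to track.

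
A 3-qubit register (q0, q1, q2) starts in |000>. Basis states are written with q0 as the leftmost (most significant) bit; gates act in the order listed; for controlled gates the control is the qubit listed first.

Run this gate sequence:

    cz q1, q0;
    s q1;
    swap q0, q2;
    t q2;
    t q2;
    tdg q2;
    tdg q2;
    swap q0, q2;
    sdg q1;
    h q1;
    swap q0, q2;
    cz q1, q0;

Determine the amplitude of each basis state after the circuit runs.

The resulting statevector has amplitude sqrt(2)/2 on |000>, sqrt(2)/2 on |010>, and 0 on every other basis state. Key observation: gates 2-9 undo each other exactly, leaving only the rest of the circuit to track.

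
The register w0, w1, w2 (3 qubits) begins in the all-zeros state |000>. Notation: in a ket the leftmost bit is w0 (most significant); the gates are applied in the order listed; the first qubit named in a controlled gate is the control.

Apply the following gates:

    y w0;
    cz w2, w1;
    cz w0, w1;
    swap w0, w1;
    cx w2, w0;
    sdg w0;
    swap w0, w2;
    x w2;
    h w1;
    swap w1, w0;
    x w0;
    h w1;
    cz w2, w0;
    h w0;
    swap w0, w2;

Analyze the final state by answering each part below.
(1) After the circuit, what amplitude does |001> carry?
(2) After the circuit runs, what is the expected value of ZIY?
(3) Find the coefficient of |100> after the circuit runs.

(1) The final state's coefficient on |001> equals 0.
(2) In the final state, ZIY has expectation 0.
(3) The final state's coefficient on |100> equals -sqrt(2)*I/2.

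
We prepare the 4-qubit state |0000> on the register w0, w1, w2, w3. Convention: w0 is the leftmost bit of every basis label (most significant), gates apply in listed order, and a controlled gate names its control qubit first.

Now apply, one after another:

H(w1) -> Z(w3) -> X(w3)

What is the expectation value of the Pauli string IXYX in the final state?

The observable IXYX averages to 0.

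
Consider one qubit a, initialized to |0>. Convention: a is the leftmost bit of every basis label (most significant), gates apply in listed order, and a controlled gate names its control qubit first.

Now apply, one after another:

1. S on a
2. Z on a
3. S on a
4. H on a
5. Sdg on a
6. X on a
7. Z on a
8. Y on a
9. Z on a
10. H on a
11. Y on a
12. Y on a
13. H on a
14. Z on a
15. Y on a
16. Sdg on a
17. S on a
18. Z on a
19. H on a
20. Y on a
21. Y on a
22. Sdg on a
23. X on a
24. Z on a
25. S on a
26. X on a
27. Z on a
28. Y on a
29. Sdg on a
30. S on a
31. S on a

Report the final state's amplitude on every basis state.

After the circuit, the state carries amplitude -1/2 - I/2 on |0>, 1/2 + I/2 on |1>. Key observation: the block from step 8 through step 15 cancels to the identity and can be dropped.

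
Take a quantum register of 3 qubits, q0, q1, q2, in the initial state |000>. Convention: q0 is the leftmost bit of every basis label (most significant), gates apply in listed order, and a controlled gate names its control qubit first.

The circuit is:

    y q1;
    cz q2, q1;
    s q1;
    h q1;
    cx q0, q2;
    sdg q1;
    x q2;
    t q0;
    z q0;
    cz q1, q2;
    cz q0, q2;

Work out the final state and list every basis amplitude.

The final amplitudes are -sqrt(2)/2 on |001>, sqrt(2)*I/2 on |011>, and 0 on every other basis state.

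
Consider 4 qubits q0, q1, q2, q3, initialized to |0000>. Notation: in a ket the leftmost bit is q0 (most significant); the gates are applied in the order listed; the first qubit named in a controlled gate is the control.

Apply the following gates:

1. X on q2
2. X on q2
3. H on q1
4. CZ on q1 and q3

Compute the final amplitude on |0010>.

|0010> carries amplitude 0 in the final state. Key observation: steps 1-2 multiply out to the identity, so the circuit reduces to the remaining gates.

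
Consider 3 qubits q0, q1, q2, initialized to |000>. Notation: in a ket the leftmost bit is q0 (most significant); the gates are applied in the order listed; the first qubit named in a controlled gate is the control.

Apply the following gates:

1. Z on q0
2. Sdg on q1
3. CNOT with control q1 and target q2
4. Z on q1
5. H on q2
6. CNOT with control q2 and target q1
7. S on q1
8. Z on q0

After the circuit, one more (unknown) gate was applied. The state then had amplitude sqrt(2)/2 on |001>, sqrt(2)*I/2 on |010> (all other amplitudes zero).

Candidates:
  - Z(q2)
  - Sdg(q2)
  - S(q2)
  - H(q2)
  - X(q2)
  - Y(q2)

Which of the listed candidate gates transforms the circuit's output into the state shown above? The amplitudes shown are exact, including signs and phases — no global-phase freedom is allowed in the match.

It was X(q2) that produced the state shown.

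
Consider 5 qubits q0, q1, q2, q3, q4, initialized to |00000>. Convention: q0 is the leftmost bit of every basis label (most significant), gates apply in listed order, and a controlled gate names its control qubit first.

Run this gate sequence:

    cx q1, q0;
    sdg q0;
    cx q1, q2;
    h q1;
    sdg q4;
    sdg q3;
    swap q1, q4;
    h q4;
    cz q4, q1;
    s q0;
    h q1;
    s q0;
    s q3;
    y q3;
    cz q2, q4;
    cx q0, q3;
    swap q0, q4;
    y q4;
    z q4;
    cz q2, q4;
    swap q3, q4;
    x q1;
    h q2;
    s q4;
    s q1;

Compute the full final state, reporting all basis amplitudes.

The resulting statevector has amplitude I/2 on |00011>, I/2 on |00111>, -1/2 on |01011>, -1/2 on |01111>, and 0 on every other basis state.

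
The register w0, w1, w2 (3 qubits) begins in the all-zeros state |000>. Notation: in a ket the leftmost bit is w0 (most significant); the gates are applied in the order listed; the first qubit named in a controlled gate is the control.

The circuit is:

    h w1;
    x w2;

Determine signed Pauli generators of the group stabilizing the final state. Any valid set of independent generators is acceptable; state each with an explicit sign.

The stabilizer group can be generated by +IXI, +ZII, -IIZ, among other valid generating sets.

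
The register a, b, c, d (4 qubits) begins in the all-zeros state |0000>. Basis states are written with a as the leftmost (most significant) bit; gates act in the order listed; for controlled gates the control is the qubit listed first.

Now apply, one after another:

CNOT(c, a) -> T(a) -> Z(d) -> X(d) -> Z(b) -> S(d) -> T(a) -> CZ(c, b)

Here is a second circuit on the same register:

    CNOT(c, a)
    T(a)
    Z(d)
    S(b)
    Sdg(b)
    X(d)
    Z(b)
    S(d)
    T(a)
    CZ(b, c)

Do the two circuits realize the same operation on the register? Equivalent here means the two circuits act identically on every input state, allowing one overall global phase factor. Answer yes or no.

Yes, they are equivalent — the unitaries differ by at most a global phase.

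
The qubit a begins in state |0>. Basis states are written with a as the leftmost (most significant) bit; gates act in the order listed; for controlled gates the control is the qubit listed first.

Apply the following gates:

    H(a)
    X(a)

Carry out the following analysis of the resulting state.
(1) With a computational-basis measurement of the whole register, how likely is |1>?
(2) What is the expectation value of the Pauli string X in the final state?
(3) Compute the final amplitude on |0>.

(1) Outcome |1> occurs with probability 1/2.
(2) The expectation value of X is 1.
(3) The final state's coefficient on |0> equals sqrt(2)/2.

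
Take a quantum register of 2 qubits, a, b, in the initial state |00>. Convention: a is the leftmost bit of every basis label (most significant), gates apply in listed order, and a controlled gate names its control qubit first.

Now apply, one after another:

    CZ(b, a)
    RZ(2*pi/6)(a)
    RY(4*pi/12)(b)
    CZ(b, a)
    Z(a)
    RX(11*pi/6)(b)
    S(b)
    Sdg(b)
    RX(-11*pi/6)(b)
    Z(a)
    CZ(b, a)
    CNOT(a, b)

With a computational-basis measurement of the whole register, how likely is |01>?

A full measurement returns |01> with probability 1/4. Key observation: gates 4-11 undo each other exactly, leaving only the rest of the circuit to track.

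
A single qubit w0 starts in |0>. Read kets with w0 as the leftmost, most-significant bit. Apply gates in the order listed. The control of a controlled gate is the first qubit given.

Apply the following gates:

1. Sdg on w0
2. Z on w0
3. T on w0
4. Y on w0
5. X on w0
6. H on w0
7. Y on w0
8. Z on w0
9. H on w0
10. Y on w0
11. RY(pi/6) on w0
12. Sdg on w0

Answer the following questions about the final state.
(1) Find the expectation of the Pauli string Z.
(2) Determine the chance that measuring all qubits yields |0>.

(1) The observable Z averages to -sqrt(3)/2.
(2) A full measurement returns |0> with probability 1/2 - sqrt(3)/4.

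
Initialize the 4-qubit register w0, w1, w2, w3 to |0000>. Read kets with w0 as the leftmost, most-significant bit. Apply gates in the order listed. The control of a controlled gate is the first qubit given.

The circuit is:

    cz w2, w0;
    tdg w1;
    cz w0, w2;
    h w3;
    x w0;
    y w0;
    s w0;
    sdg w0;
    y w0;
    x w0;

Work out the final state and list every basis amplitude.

After the circuit, the state carries amplitude sqrt(2)/2 on |0000>, sqrt(2)/2 on |0001>, and 0 on every other basis state. Key observation: the block from step 5 through step 10 cancels to the identity and can be dropped.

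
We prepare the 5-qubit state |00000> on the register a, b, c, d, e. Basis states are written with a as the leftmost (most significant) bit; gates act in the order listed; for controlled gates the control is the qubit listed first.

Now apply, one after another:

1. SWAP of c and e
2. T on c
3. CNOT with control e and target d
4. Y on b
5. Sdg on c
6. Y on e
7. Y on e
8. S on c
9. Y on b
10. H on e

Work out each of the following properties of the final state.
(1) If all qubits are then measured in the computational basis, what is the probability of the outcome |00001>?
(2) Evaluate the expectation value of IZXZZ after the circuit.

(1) Outcome |00001> occurs with probability 1/2. Key observation: the block from step 4 through step 9 cancels to the identity and can be dropped.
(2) The expectation value of IZXZZ is 0.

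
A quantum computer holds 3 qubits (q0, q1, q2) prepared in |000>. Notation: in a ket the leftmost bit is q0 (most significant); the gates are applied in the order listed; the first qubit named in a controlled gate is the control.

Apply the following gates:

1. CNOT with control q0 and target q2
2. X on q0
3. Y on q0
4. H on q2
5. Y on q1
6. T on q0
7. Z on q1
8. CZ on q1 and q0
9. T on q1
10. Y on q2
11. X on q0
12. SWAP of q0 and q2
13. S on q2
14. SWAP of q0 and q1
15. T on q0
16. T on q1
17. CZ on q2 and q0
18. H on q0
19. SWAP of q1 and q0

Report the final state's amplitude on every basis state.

The final amplitudes are 0 on |000>, I/2 on |001>, 0 on |010>, -I/2 on |011>, 0 on |100>, -exp(3*I*pi/4)/2 on |101>, 0 on |110>, exp(3*I*pi/4)/2 on |111>.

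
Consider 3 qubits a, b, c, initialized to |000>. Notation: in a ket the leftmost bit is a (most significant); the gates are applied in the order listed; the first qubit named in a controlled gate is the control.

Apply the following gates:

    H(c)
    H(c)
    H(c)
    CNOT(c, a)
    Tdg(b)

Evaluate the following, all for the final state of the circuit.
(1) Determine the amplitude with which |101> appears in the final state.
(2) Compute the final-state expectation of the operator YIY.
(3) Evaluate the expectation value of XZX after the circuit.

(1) The amplitude on |101> is sqrt(2)/2.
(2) The expectation value of YIY is -1.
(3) In the final state, XZX has expectation 1.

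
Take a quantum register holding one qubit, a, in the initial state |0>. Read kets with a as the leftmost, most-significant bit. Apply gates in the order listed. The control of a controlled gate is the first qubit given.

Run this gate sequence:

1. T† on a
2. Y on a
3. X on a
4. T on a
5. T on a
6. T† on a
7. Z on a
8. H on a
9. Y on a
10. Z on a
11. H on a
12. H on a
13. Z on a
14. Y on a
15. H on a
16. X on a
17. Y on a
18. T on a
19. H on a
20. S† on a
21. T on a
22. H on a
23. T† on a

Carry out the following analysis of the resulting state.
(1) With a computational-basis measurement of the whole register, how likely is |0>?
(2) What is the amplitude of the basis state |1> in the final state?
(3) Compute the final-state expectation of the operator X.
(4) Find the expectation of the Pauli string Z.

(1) Outcome |0> occurs with probability sqrt(2)/4 + 1/2. Key observation: steps 8-15 multiply out to the identity, so the circuit reduces to the remaining gates.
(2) The final state's coefficient on |1> equals -exp(3*I*pi/4)/2 + I/2.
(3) In the final state, X has expectation 1/2.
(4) The expectation value of Z is sqrt(2)/2.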